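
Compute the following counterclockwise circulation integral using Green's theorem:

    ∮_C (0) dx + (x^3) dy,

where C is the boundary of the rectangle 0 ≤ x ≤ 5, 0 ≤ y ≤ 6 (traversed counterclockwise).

Green's theorem converts the closed line integral into a double integral over the enclosed region D:

    ∮_C P dx + Q dy = ∬_D (∂Q/∂x - ∂P/∂y) dA.

Here P = 0, Q = x^3, so

    ∂Q/∂x = 3x^2,    ∂P/∂y = 0,
    ∂Q/∂x - ∂P/∂y = 3x^2.

D is the region 0 ≤ x ≤ 5, 0 ≤ y ≤ 6. Evaluating the double integral:

    ∬_D (3x^2) dA = ∫_0^{5} ∫_0^{6} (3x^2) dy dx.

Inner (y from 0 to 6): 18x^2.
Outer (x from 0 to 5): 750.

Therefore ∮_C P dx + Q dy = 750.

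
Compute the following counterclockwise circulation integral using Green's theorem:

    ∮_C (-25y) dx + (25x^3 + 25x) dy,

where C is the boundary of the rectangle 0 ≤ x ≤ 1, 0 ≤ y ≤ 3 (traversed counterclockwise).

Green's theorem converts the closed line integral into a double integral over the enclosed region D:

    ∮_C P dx + Q dy = ∬_D (∂Q/∂x - ∂P/∂y) dA.

Here P = -25y, Q = 25x^3 + 25x, so

    ∂Q/∂x = 75x^2 + 25,    ∂P/∂y = -25,
    ∂Q/∂x - ∂P/∂y = 75x^2 + 50.

D is the region 0 ≤ x ≤ 1, 0 ≤ y ≤ 3. Evaluating the double integral:

    ∬_D (75x^2 + 50) dA = ∫_0^{1} ∫_0^{3} (75x^2 + 50) dy dx.

Inner (y from 0 to 3): 225x^2 + 150.
Outer (x from 0 to 1): 225.

Therefore ∮_C P dx + Q dy = 225.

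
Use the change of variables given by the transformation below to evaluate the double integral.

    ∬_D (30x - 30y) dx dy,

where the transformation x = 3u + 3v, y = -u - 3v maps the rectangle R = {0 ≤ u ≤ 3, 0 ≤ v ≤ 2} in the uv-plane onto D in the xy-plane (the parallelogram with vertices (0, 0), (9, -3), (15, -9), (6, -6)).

Compute the Jacobian determinant of (x, y) with respect to (u, v):

    ∂(x,y)/∂(u,v) = | 3  3 | = (3)(-3) - (3)(-1) = -6.
                   | -1  -3 |

Its absolute value is |J| = 6 (the area scaling factor).

Substituting x = 3u + 3v, y = -u - 3v into the integrand,

    30x - 30y → 120u + 180v,

so the integral becomes

    ∬_R (120u + 180v) · |J| du dv = ∫_0^3 ∫_0^2 (720u + 1080v) dv du.

Inner (v): 1440u + 2160.
Outer (u): 12960.

Therefore ∬_D (30x - 30y) dx dy = 12960.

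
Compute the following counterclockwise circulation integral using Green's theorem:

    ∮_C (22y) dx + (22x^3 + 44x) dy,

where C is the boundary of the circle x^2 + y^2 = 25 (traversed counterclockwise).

Green's theorem converts the closed line integral into a double integral over the enclosed region D:

    ∮_C P dx + Q dy = ∬_D (∂Q/∂x - ∂P/∂y) dA.

Here P = 22y, Q = 22x^3 + 44x, so

    ∂Q/∂x = 66x^2 + 44,    ∂P/∂y = 22,
    ∂Q/∂x - ∂P/∂y = 66x^2 + 22.

D is the region x^2 + y^2 ≤ 25. Evaluating the double integral:

In polar coordinates (x = r cos θ, y = r sin θ, dA = r dr dθ) the integrand becomes 66r^2cos(θ)^2 + 22, so

    ∬_D (66x^2 + 22) dA = ∫_0^{2π} ∫_0^{5} (66r^2cos(θ)^2 + 22) · r dr dθ.

Inner (r from 0 to 5): 20625cos(θ)^2/2 + 275.
Outer (θ from 0 to 2π): 21725π/2.

Therefore ∮_C P dx + Q dy = 21725π/2.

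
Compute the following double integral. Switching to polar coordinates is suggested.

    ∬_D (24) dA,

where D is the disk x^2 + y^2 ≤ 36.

The region D is 0 ≤ r ≤ 6, 0 ≤ θ ≤ 2π in polar coordinates, where x = r cos(θ), y = r sin(θ), and dA = r dr dθ.

Under the substitution, the integrand becomes 24, so

    ∬_D (24) dA = ∫_{0}^{2π} ∫_{0}^{6} (24) · r dr dθ.

Inner integral (in r): ∫_{0}^{6} (24) · r dr = 432.

Outer integral (in θ): ∫_{0}^{2π} (432) dθ = 864π.

Therefore ∬_D (24) dA = 864π.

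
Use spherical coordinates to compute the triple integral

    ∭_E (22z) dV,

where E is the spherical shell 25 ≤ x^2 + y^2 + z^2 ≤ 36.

In spherical coordinates, x = ρ sin(φ) cos(θ), y = ρ sin(φ) sin(θ), z = ρ cos(φ), and dV = ρ^2 sin(φ) dρ dφ dθ.

The integrand becomes 22ρ cos(φ), so

    ∭_E (22z) dV = ∫_{0}^{2π} ∫_{0}^{π} ∫_{5}^{6} (22ρ cos(φ)) · ρ^2 sin(φ) dρ dφ dθ.

Inner (ρ): 7381sin(2φ)/4.
Middle (φ): 0.
Outer (θ): 0.

Therefore the triple integral equals 0.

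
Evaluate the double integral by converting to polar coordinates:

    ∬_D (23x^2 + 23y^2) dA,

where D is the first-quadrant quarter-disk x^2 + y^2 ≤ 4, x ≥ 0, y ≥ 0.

The region D is 0 ≤ r ≤ 2, 0 ≤ θ ≤ π/2 in polar coordinates, where x = r cos(θ), y = r sin(θ), and dA = r dr dθ.

Under the substitution, the integrand becomes 23r^2, so

    ∬_D (23x^2 + 23y^2) dA = ∫_{0}^{π/2} ∫_{0}^{2} (23r^2) · r dr dθ.

Inner integral (in r): ∫_{0}^{2} (23r^2) · r dr = 92.

Outer integral (in θ): ∫_{0}^{π/2} (92) dθ = 46π.

Therefore ∬_D (23x^2 + 23y^2) dA = 46π.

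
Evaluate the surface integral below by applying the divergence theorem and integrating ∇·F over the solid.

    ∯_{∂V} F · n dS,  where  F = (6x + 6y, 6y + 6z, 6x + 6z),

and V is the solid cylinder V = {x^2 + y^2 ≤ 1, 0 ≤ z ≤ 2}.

By the divergence theorem,

    ∯_{∂V} F · n dS = ∭_V (∇ · F) dV.

Compute the divergence:
    ∇ · F = ∂F_x/∂x + ∂F_y/∂y + ∂F_z/∂z = 6 + 6 + 6 = 18.

In cylindrical coordinates, x = r cos(θ), y = r sin(θ), z = z, dV = r dr dθ dz, with 0 ≤ r ≤ 1, 0 ≤ θ ≤ 2π, 0 ≤ z ≤ 2.

The integrand, after substitution and multiplying by the volume element, becomes (18) · r, so

    ∭_V (∇·F) dV = ∫_0^{2π} ∫_0^{1} ∫_0^{2} (18) · r dz dr dθ.

Inner (z from 0 to 2): 36r.
Middle (r from 0 to 1): 18.
Outer (θ from 0 to 2π): 36π.

Therefore ∯_{∂V} F · n dS = 36π.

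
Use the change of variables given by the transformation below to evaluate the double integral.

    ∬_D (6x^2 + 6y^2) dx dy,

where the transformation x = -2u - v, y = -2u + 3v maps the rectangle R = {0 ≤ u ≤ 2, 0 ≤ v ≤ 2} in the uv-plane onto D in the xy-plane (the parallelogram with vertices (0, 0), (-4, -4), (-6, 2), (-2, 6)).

Compute the Jacobian determinant of (x, y) with respect to (u, v):

    ∂(x,y)/∂(u,v) = | -2  -1 | = (-2)(3) - (-1)(-2) = -8.
                   | -2  3 |

Its absolute value is |J| = 8 (the area scaling factor).

Substituting x = -2u - v, y = -2u + 3v into the integrand,

    6x^2 + 6y^2 → 48u^2 - 48u v + 60v^2,

so the integral becomes

    ∬_R (48u^2 - 48u v + 60v^2) · |J| du dv = ∫_0^2 ∫_0^2 (384u^2 - 384u v + 480v^2) dv du.

Inner (v): 768u^2 - 768u + 1280.
Outer (u): 3072.

Therefore ∬_D (6x^2 + 6y^2) dx dy = 3072.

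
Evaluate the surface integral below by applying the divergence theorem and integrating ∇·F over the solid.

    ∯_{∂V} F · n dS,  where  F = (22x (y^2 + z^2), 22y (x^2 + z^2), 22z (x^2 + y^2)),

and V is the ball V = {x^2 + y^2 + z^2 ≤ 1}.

By the divergence theorem,

    ∯_{∂V} F · n dS = ∭_V (∇ · F) dV.

Compute the divergence:
    ∇ · F = ∂F_x/∂x + ∂F_y/∂y + ∂F_z/∂z = 22y^2 + 22z^2 + 22x^2 + 22z^2 + 22x^2 + 22y^2 = 44x^2 + 44y^2 + 44z^2.

In spherical coordinates, x = ρ sin(φ) cos(θ), y = ρ sin(φ) sin(θ), z = ρ cos(φ), dV = ρ^2 sin(φ) dρ dφ dθ, with 0 ≤ ρ ≤ 1, 0 ≤ φ ≤ π, 0 ≤ θ ≤ 2π.

The integrand, after substitution and multiplying by the volume element, becomes (44ρ^2) · ρ^2 sin(φ), so

    ∭_V (∇·F) dV = ∫_0^{2π} ∫_0^{π} ∫_0^{1} (44ρ^2) · ρ^2 sin(φ) dρ dφ dθ.

Inner (ρ from 0 to 1): 44sin(φ)/5.
Middle (φ from 0 to π): 88/5.
Outer (θ from 0 to 2π): 176π/5.

Therefore ∯_{∂V} F · n dS = 176π/5.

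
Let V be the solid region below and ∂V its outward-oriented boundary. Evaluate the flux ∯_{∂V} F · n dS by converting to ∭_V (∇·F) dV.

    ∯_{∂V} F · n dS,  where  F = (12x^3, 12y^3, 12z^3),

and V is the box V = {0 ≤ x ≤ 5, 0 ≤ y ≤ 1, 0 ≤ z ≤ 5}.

By the divergence theorem,

    ∯_{∂V} F · n dS = ∭_V (∇ · F) dV.

Compute the divergence:
    ∇ · F = ∂F_x/∂x + ∂F_y/∂y + ∂F_z/∂z = 36x^2 + 36y^2 + 36z^2.

V is a rectangular box, so dV = dx dy dz with 0 ≤ x ≤ 5, 0 ≤ y ≤ 1, 0 ≤ z ≤ 5.

Integrate (36x^2 + 36y^2 + 36z^2) over V as an iterated integral:

    ∭_V (∇·F) dV = ∫_0^{5} ∫_0^{1} ∫_0^{5} (36x^2 + 36y^2 + 36z^2) dz dy dx.

Inner (z from 0 to 5): 180x^2 + 180y^2 + 1500.
Middle (y from 0 to 1): 180x^2 + 1560.
Outer (x from 0 to 5): 15300.

Therefore ∯_{∂V} F · n dS = 15300.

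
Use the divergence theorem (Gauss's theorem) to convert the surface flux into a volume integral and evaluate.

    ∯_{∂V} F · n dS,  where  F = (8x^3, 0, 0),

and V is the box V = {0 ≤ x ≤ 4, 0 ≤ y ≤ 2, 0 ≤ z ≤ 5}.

By the divergence theorem,

    ∯_{∂V} F · n dS = ∭_V (∇ · F) dV.

Compute the divergence:
    ∇ · F = ∂F_x/∂x + ∂F_y/∂y + ∂F_z/∂z = 24x^2 + 0 + 0 = 24x^2.

V is a rectangular box, so dV = dx dy dz with 0 ≤ x ≤ 4, 0 ≤ y ≤ 2, 0 ≤ z ≤ 5.

Integrate (24x^2) over V as an iterated integral:

    ∭_V (∇·F) dV = ∫_0^{4} ∫_0^{2} ∫_0^{5} (24x^2) dz dy dx.

Inner (z from 0 to 5): 120x^2.
Middle (y from 0 to 2): 240x^2.
Outer (x from 0 to 4): 5120.

Therefore ∯_{∂V} F · n dS = 5120.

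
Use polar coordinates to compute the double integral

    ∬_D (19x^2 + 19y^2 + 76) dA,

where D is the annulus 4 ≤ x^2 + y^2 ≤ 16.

The region D is 2 ≤ r ≤ 4, 0 ≤ θ ≤ 2π in polar coordinates, where x = r cos(θ), y = r sin(θ), and dA = r dr dθ.

Under the substitution, the integrand becomes 19r^2 + 76, so

    ∬_D (19x^2 + 19y^2 + 76) dA = ∫_{0}^{2π} ∫_{2}^{4} (19r^2 + 76) · r dr dθ.

Inner integral (in r): ∫_{2}^{4} (19r^2 + 76) · r dr = 1596.

Outer integral (in θ): ∫_{0}^{2π} (1596) dθ = 3192π.

Therefore ∬_D (19x^2 + 19y^2 + 76) dA = 3192π.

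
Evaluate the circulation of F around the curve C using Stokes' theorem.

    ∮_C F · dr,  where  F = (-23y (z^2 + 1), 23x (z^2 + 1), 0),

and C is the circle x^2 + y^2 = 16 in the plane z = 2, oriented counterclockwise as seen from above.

Let S be the flat disk x^2 + y^2 ≤ 16 in the plane z = 2, with upward unit normal n̂ = ẑ. By Stokes' theorem,

    ∮_C F · dr = ∬_S (∇ × F) · n̂ dS = ∬_D (curl F)_z dA,

where D is the disk x^2 + y^2 ≤ 16.

Compute the curl of F = (-23y (z^2 + 1), 23x (z^2 + 1), 0):
    (∇ × F)_x = ∂F_z/∂y - ∂F_y/∂z = -46x z,
    (∇ × F)_y = ∂F_x/∂z - ∂F_z/∂x = -46y z,
    (∇ × F)_z = ∂F_y/∂x - ∂F_x/∂y = 46z^2 + 46.

On z = 2, (curl F)_z = 230.

Convert to polar (x = r cos θ, y = r sin θ, dA = r dr dθ); the integrand becomes 230, so

    ∬_D (curl F)_z dA = ∫_0^{2π} ∫_0^{4} (230) · r dr dθ.

Inner (r from 0 to 4): 1840.
Outer (θ from 0 to 2π): 3680π.

Therefore ∮_C F · dr = 3680π.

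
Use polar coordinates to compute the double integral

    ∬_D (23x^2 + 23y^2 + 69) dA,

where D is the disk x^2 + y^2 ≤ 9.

The region D is 0 ≤ r ≤ 3, 0 ≤ θ ≤ 2π in polar coordinates, where x = r cos(θ), y = r sin(θ), and dA = r dr dθ.

Under the substitution, the integrand becomes 23r^2 + 69, so

    ∬_D (23x^2 + 23y^2 + 69) dA = ∫_{0}^{2π} ∫_{0}^{3} (23r^2 + 69) · r dr dθ.

Inner integral (in r): ∫_{0}^{3} (23r^2 + 69) · r dr = 3105/4.

Outer integral (in θ): ∫_{0}^{2π} (3105/4) dθ = 3105π/2.

Therefore ∬_D (23x^2 + 23y^2 + 69) dA = 3105π/2.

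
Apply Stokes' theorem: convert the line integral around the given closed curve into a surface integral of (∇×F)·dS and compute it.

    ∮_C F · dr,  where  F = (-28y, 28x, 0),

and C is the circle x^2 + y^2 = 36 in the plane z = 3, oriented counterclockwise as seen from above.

Let S be the flat disk x^2 + y^2 ≤ 36 in the plane z = 3, with upward unit normal n̂ = ẑ. By Stokes' theorem,

    ∮_C F · dr = ∬_S (∇ × F) · n̂ dS = ∬_D (curl F)_z dA,

where D is the disk x^2 + y^2 ≤ 36.

Compute the curl of F = (-28y, 28x, 0):
    (∇ × F)_x = ∂F_z/∂y - ∂F_y/∂z = 0,
    (∇ × F)_y = ∂F_x/∂z - ∂F_z/∂x = 0,
    (∇ × F)_z = ∂F_y/∂x - ∂F_x/∂y = 56.

On z = 3, (curl F)_z = 56.

Convert to polar (x = r cos θ, y = r sin θ, dA = r dr dθ); the integrand becomes 56, so

    ∬_D (curl F)_z dA = ∫_0^{2π} ∫_0^{6} (56) · r dr dθ.

Inner (r from 0 to 6): 1008.
Outer (θ from 0 to 2π): 2016π.

Therefore ∮_C F · dr = 2016π.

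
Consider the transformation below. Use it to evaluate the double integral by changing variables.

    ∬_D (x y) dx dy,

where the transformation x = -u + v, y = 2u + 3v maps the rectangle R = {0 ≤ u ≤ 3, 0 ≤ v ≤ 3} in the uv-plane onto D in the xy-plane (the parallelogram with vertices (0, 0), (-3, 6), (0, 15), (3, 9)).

Compute the Jacobian determinant of (x, y) with respect to (u, v):

    ∂(x,y)/∂(u,v) = | -1  1 | = (-1)(3) - (1)(2) = -5.
                   | 2  3 |

Its absolute value is |J| = 5 (the area scaling factor).

Substituting x = -u + v, y = 2u + 3v into the integrand,

    x y → -2u^2 - u v + 3v^2,

so the integral becomes

    ∬_R (-2u^2 - u v + 3v^2) · |J| du dv = ∫_0^3 ∫_0^3 (-10u^2 - 5u v + 15v^2) dv du.

Inner (v): -30u^2 - 45u/2 + 135.
Outer (u): 135/4.

Therefore ∬_D (x y) dx dy = 135/4.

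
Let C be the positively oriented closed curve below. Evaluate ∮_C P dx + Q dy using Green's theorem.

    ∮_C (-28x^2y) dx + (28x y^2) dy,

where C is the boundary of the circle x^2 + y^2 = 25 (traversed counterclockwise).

Green's theorem converts the closed line integral into a double integral over the enclosed region D:

    ∮_C P dx + Q dy = ∬_D (∂Q/∂x - ∂P/∂y) dA.

Here P = -28x^2y, Q = 28x y^2, so

    ∂Q/∂x = 28y^2,    ∂P/∂y = -28x^2,
    ∂Q/∂x - ∂P/∂y = 28x^2 + 28y^2.

D is the region x^2 + y^2 ≤ 25. Evaluating the double integral:

In polar coordinates (x = r cos θ, y = r sin θ, dA = r dr dθ) the integrand becomes 28r^2, so

    ∬_D (28x^2 + 28y^2) dA = ∫_0^{2π} ∫_0^{5} (28r^2) · r dr dθ.

Inner (r from 0 to 5): 4375.
Outer (θ from 0 to 2π): 8750π.

Therefore ∮_C P dx + Q dy = 8750π.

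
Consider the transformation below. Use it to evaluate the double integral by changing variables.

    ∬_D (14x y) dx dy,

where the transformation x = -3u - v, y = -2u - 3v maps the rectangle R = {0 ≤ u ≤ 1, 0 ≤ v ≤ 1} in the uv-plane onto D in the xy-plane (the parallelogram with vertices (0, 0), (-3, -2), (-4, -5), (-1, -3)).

Compute the Jacobian determinant of (x, y) with respect to (u, v):

    ∂(x,y)/∂(u,v) = | -3  -1 | = (-3)(-3) - (-1)(-2) = 7.
                   | -2  -3 |

Its absolute value is |J| = 7 (the area scaling factor).

Substituting x = -3u - v, y = -2u - 3v into the integrand,

    14x y → 84u^2 + 154u v + 42v^2,

so the integral becomes

    ∬_R (84u^2 + 154u v + 42v^2) · |J| du dv = ∫_0^1 ∫_0^1 (588u^2 + 1078u v + 294v^2) dv du.

Inner (v): 588u^2 + 539u + 98.
Outer (u): 1127/2.

Therefore ∬_D (14x y) dx dy = 1127/2.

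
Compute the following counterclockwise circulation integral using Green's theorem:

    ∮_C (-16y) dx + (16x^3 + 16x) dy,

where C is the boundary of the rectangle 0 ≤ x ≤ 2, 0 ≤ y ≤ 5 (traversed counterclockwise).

Green's theorem converts the closed line integral into a double integral over the enclosed region D:

    ∮_C P dx + Q dy = ∬_D (∂Q/∂x - ∂P/∂y) dA.

Here P = -16y, Q = 16x^3 + 16x, so

    ∂Q/∂x = 48x^2 + 16,    ∂P/∂y = -16,
    ∂Q/∂x - ∂P/∂y = 48x^2 + 32.

D is the region 0 ≤ x ≤ 2, 0 ≤ y ≤ 5. Evaluating the double integral:

    ∬_D (48x^2 + 32) dA = ∫_0^{2} ∫_0^{5} (48x^2 + 32) dy dx.

Inner (y from 0 to 5): 240x^2 + 160.
Outer (x from 0 to 2): 960.

Therefore ∮_C P dx + Q dy = 960.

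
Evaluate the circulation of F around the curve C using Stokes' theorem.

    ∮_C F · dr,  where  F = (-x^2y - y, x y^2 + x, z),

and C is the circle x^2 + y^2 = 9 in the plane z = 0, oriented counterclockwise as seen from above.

Let S be the flat disk x^2 + y^2 ≤ 9 in the plane z = 0, with upward unit normal n̂ = ẑ. By Stokes' theorem,

    ∮_C F · dr = ∬_S (∇ × F) · n̂ dS = ∬_D (curl F)_z dA,

where D is the disk x^2 + y^2 ≤ 9.

Compute the curl of F = (-x^2y - y, x y^2 + x, z):
    (∇ × F)_x = ∂F_z/∂y - ∂F_y/∂z = 0,
    (∇ × F)_y = ∂F_x/∂z - ∂F_z/∂x = 0,
    (∇ × F)_z = ∂F_y/∂x - ∂F_x/∂y = x^2 + y^2 + 2.

On z = 0, (curl F)_z = x^2 + y^2 + 2.

Convert to polar (x = r cos θ, y = r sin θ, dA = r dr dθ); the integrand becomes r^2 + 2, so

    ∬_D (curl F)_z dA = ∫_0^{2π} ∫_0^{3} (r^2 + 2) · r dr dθ.

Inner (r from 0 to 3): 117/4.
Outer (θ from 0 to 2π): 117π/2.

Therefore ∮_C F · dr = 117π/2.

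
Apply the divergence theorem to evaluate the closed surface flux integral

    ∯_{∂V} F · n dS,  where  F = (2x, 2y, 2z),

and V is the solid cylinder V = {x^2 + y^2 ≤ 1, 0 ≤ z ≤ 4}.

By the divergence theorem,

    ∯_{∂V} F · n dS = ∭_V (∇ · F) dV.

Compute the divergence:
    ∇ · F = ∂F_x/∂x + ∂F_y/∂y + ∂F_z/∂z = 2 + 2 + 2 = 6.

In cylindrical coordinates, x = r cos(θ), y = r sin(θ), z = z, dV = r dr dθ dz, with 0 ≤ r ≤ 1, 0 ≤ θ ≤ 2π, 0 ≤ z ≤ 4.

The integrand, after substitution and multiplying by the volume element, becomes (6) · r, so

    ∭_V (∇·F) dV = ∫_0^{2π} ∫_0^{1} ∫_0^{4} (6) · r dz dr dθ.

Inner (z from 0 to 4): 24r.
Middle (r from 0 to 1): 12.
Outer (θ from 0 to 2π): 24π.

Therefore ∯_{∂V} F · n dS = 24π.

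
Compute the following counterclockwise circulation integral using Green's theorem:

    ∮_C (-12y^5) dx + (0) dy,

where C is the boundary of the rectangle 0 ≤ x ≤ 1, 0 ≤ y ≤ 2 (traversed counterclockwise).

Green's theorem converts the closed line integral into a double integral over the enclosed region D:

    ∮_C P dx + Q dy = ∬_D (∂Q/∂x - ∂P/∂y) dA.

Here P = -12y^5, Q = 0, so

    ∂Q/∂x = 0,    ∂P/∂y = -60y^4,
    ∂Q/∂x - ∂P/∂y = 60y^4.

D is the region 0 ≤ x ≤ 1, 0 ≤ y ≤ 2. Evaluating the double integral:

    ∬_D (60y^4) dA = ∫_0^{1} ∫_0^{2} (60y^4) dy dx.

Inner (y from 0 to 2): 384.
Outer (x from 0 to 1): 384.

Therefore ∮_C P dx + Q dy = 384.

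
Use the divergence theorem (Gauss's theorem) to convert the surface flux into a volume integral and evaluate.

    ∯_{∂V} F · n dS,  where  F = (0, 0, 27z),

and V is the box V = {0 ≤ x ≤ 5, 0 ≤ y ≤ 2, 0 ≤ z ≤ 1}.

By the divergence theorem,

    ∯_{∂V} F · n dS = ∭_V (∇ · F) dV.

Compute the divergence:
    ∇ · F = ∂F_x/∂x + ∂F_y/∂y + ∂F_z/∂z = 0 + 0 + 27 = 27.

V is a rectangular box, so dV = dx dy dz with 0 ≤ x ≤ 5, 0 ≤ y ≤ 2, 0 ≤ z ≤ 1.

Integrate (27) over V as an iterated integral:

    ∭_V (∇·F) dV = ∫_0^{5} ∫_0^{2} ∫_0^{1} (27) dz dy dx.

Inner (z from 0 to 1): 27.
Middle (y from 0 to 2): 54.
Outer (x from 0 to 5): 270.

Therefore ∯_{∂V} F · n dS = 270.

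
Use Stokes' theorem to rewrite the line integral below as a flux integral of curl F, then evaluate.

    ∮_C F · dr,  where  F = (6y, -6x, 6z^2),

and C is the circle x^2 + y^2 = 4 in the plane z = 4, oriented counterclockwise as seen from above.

Let S be the flat disk x^2 + y^2 ≤ 4 in the plane z = 4, with upward unit normal n̂ = ẑ. By Stokes' theorem,

    ∮_C F · dr = ∬_S (∇ × F) · n̂ dS = ∬_D (curl F)_z dA,

where D is the disk x^2 + y^2 ≤ 4.

Compute the curl of F = (6y, -6x, 6z^2):
    (∇ × F)_x = ∂F_z/∂y - ∂F_y/∂z = 0,
    (∇ × F)_y = ∂F_x/∂z - ∂F_z/∂x = 0,
    (∇ × F)_z = ∂F_y/∂x - ∂F_x/∂y = -12.

On z = 4, (curl F)_z = -12.

Convert to polar (x = r cos θ, y = r sin θ, dA = r dr dθ); the integrand becomes -12, so

    ∬_D (curl F)_z dA = ∫_0^{2π} ∫_0^{2} (-12) · r dr dθ.

Inner (r from 0 to 2): -24.
Outer (θ from 0 to 2π): -48π.

Therefore ∮_C F · dr = -48π.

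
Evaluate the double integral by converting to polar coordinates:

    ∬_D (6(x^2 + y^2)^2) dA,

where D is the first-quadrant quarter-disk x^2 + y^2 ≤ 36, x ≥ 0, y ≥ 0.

The region D is 0 ≤ r ≤ 6, 0 ≤ θ ≤ π/2 in polar coordinates, where x = r cos(θ), y = r sin(θ), and dA = r dr dθ.

Under the substitution, the integrand becomes 6r^4, so

    ∬_D (6(x^2 + y^2)^2) dA = ∫_{0}^{π/2} ∫_{0}^{6} (6r^4) · r dr dθ.

Inner integral (in r): ∫_{0}^{6} (6r^4) · r dr = 46656.

Outer integral (in θ): ∫_{0}^{π/2} (46656) dθ = 23328π.

Therefore ∬_D (6(x^2 + y^2)^2) dA = 23328π.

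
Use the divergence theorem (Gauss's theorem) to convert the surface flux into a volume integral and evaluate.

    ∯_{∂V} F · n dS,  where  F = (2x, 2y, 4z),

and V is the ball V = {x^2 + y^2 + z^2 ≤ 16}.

By the divergence theorem,

    ∯_{∂V} F · n dS = ∭_V (∇ · F) dV.

Compute the divergence:
    ∇ · F = ∂F_x/∂x + ∂F_y/∂y + ∂F_z/∂z = 2 + 2 + 4 = 8.

In spherical coordinates, x = ρ sin(φ) cos(θ), y = ρ sin(φ) sin(θ), z = ρ cos(φ), dV = ρ^2 sin(φ) dρ dφ dθ, with 0 ≤ ρ ≤ 4, 0 ≤ φ ≤ π, 0 ≤ θ ≤ 2π.

The integrand, after substitution and multiplying by the volume element, becomes (8) · ρ^2 sin(φ), so

    ∭_V (∇·F) dV = ∫_0^{2π} ∫_0^{π} ∫_0^{4} (8) · ρ^2 sin(φ) dρ dφ dθ.

Inner (ρ from 0 to 4): 512sin(φ)/3.
Middle (φ from 0 to π): 1024/3.
Outer (θ from 0 to 2π): 2048π/3.

Therefore ∯_{∂V} F · n dS = 2048π/3.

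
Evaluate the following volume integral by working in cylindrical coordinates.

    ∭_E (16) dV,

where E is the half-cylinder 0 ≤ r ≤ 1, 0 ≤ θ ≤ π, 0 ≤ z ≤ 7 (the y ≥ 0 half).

In cylindrical coordinates, x = r cos(θ), y = r sin(θ), z = z, and dV = r dr dθ dz.

The integrand becomes 16, so

    ∭_E (16) dV = ∫_{0}^{π} ∫_{0}^{1} ∫_{0}^{7} (16) · r dz dr dθ.

Inner (z): 112r.
Middle (r from 0 to 1): 56.
Outer (θ): 56π.

Therefore the triple integral equals 56π.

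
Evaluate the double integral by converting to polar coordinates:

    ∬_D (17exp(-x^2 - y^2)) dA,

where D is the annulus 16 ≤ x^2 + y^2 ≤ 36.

The region D is 4 ≤ r ≤ 6, 0 ≤ θ ≤ 2π in polar coordinates, where x = r cos(θ), y = r sin(θ), and dA = r dr dθ.

Under the substitution, the integrand becomes 17exp(-r^2), so

    ∬_D (17exp(-x^2 - y^2)) dA = ∫_{0}^{2π} ∫_{4}^{6} (17exp(-r^2)) · r dr dθ.

Inner integral (in r): ∫_{4}^{6} (17exp(-r^2)) · r dr = -(17 - 17exp(20))exp(-36)/2.

Outer integral (in θ): ∫_{0}^{2π} (-(17 - 17exp(20))exp(-36)/2) dθ = -17π (1 - exp(20))exp(-36).

Therefore ∬_D (17exp(-x^2 - y^2)) dA = -17π (1 - exp(20))exp(-36).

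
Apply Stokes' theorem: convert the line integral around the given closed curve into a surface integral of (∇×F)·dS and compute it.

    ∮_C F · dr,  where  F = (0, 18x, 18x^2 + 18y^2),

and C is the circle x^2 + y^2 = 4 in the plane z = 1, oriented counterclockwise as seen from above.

Let S be the flat disk x^2 + y^2 ≤ 4 in the plane z = 1, with upward unit normal n̂ = ẑ. By Stokes' theorem,

    ∮_C F · dr = ∬_S (∇ × F) · n̂ dS = ∬_D (curl F)_z dA,

where D is the disk x^2 + y^2 ≤ 4.

Compute the curl of F = (0, 18x, 18x^2 + 18y^2):
    (∇ × F)_x = ∂F_z/∂y - ∂F_y/∂z = 36y,
    (∇ × F)_y = ∂F_x/∂z - ∂F_z/∂x = -36x,
    (∇ × F)_z = ∂F_y/∂x - ∂F_x/∂y = 18.

On z = 1, (curl F)_z = 18.

Convert to polar (x = r cos θ, y = r sin θ, dA = r dr dθ); the integrand becomes 18, so

    ∬_D (curl F)_z dA = ∫_0^{2π} ∫_0^{2} (18) · r dr dθ.

Inner (r from 0 to 2): 36.
Outer (θ from 0 to 2π): 72π.

Therefore ∮_C F · dr = 72π.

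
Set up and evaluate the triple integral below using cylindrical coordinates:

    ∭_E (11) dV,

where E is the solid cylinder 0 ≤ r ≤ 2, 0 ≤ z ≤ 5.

In cylindrical coordinates, x = r cos(θ), y = r sin(θ), z = z, and dV = r dr dθ dz.

The integrand becomes 11, so

    ∭_E (11) dV = ∫_{0}^{2π} ∫_{0}^{2} ∫_{0}^{5} (11) · r dz dr dθ.

Inner (z): 55r.
Middle (r from 0 to 2): 110.
Outer (θ): 220π.

Therefore the triple integral equals 220π.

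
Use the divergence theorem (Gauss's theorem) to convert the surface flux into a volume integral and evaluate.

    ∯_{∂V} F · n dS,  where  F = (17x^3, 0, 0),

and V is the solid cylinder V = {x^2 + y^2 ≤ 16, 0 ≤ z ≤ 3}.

By the divergence theorem,

    ∯_{∂V} F · n dS = ∭_V (∇ · F) dV.

Compute the divergence:
    ∇ · F = ∂F_x/∂x + ∂F_y/∂y + ∂F_z/∂z = 51x^2 + 0 + 0 = 51x^2.

In cylindrical coordinates, x = r cos(θ), y = r sin(θ), z = z, dV = r dr dθ dz, with 0 ≤ r ≤ 4, 0 ≤ θ ≤ 2π, 0 ≤ z ≤ 3.

The integrand, after substitution and multiplying by the volume element, becomes (51r^2cos(θ)^2) · r, so

    ∭_V (∇·F) dV = ∫_0^{2π} ∫_0^{4} ∫_0^{3} (51r^2cos(θ)^2) · r dz dr dθ.

Inner (z from 0 to 3): 153r^3cos(θ)^2.
Middle (r from 0 to 4): 9792cos(θ)^2.
Outer (θ from 0 to 2π): 9792π.

Therefore ∯_{∂V} F · n dS = 9792π.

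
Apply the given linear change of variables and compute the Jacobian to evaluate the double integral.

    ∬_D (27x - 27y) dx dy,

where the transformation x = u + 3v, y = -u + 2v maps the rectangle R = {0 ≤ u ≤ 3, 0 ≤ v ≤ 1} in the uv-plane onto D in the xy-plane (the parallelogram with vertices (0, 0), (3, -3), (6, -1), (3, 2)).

Compute the Jacobian determinant of (x, y) with respect to (u, v):

    ∂(x,y)/∂(u,v) = | 1  3 | = (1)(2) - (3)(-1) = 5.
                   | -1  2 |

Its absolute value is |J| = 5 (the area scaling factor).

Substituting x = u + 3v, y = -u + 2v into the integrand,

    27x - 27y → 54u + 27v,

so the integral becomes

    ∬_R (54u + 27v) · |J| du dv = ∫_0^3 ∫_0^1 (270u + 135v) dv du.

Inner (v): 270u + 135/2.
Outer (u): 2835/2.

Therefore ∬_D (27x - 27y) dx dy = 2835/2.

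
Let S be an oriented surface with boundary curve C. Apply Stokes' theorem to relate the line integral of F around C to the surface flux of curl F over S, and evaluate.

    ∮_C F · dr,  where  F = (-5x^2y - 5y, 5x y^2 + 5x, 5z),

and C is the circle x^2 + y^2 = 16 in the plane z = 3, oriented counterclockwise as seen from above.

Let S be the flat disk x^2 + y^2 ≤ 16 in the plane z = 3, with upward unit normal n̂ = ẑ. By Stokes' theorem,

    ∮_C F · dr = ∬_S (∇ × F) · n̂ dS = ∬_D (curl F)_z dA,

where D is the disk x^2 + y^2 ≤ 16.

Compute the curl of F = (-5x^2y - 5y, 5x y^2 + 5x, 5z):
    (∇ × F)_x = ∂F_z/∂y - ∂F_y/∂z = 0,
    (∇ × F)_y = ∂F_x/∂z - ∂F_z/∂x = 0,
    (∇ × F)_z = ∂F_y/∂x - ∂F_x/∂y = 5x^2 + 5y^2 + 10.

On z = 3, (curl F)_z = 5x^2 + 5y^2 + 10.

Convert to polar (x = r cos θ, y = r sin θ, dA = r dr dθ); the integrand becomes 5r^2 + 10, so

    ∬_D (curl F)_z dA = ∫_0^{2π} ∫_0^{4} (5r^2 + 10) · r dr dθ.

Inner (r from 0 to 4): 400.
Outer (θ from 0 to 2π): 800π.

Therefore ∮_C F · dr = 800π.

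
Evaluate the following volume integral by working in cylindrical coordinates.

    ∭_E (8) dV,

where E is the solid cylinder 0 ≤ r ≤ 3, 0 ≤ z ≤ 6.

In cylindrical coordinates, x = r cos(θ), y = r sin(θ), z = z, and dV = r dr dθ dz.

The integrand becomes 8, so

    ∭_E (8) dV = ∫_{0}^{2π} ∫_{0}^{3} ∫_{0}^{6} (8) · r dz dr dθ.

Inner (z): 48r.
Middle (r from 0 to 3): 216.
Outer (θ): 432π.

Therefore the triple integral equals 432π.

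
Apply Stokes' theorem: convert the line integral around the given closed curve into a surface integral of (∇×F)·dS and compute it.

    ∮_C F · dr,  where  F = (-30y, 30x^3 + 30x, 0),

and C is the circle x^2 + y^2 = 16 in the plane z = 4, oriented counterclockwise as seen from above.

Let S be the flat disk x^2 + y^2 ≤ 16 in the plane z = 4, with upward unit normal n̂ = ẑ. By Stokes' theorem,

    ∮_C F · dr = ∬_S (∇ × F) · n̂ dS = ∬_D (curl F)_z dA,

where D is the disk x^2 + y^2 ≤ 16.

Compute the curl of F = (-30y, 30x^3 + 30x, 0):
    (∇ × F)_x = ∂F_z/∂y - ∂F_y/∂z = 0,
    (∇ × F)_y = ∂F_x/∂z - ∂F_z/∂x = 0,
    (∇ × F)_z = ∂F_y/∂x - ∂F_x/∂y = 90x^2 + 60.

On z = 4, (curl F)_z = 90x^2 + 60.

Convert to polar (x = r cos θ, y = r sin θ, dA = r dr dθ); the integrand becomes 90r^2cos(θ)^2 + 60, so

    ∬_D (curl F)_z dA = ∫_0^{2π} ∫_0^{4} (90r^2cos(θ)^2 + 60) · r dr dθ.

Inner (r from 0 to 4): 5760cos(θ)^2 + 480.
Outer (θ from 0 to 2π): 6720π.

Therefore ∮_C F · dr = 6720π.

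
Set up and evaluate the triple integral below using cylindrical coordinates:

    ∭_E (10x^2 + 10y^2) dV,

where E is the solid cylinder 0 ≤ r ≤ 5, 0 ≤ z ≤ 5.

In cylindrical coordinates, x = r cos(θ), y = r sin(θ), z = z, and dV = r dr dθ dz.

The integrand becomes 10r^2, so

    ∭_E (10x^2 + 10y^2) dV = ∫_{0}^{2π} ∫_{0}^{5} ∫_{0}^{5} (10r^2) · r dz dr dθ.

Inner (z): 50r^3.
Middle (r from 0 to 5): 15625/2.
Outer (θ): 15625π.

Therefore the triple integral equals 15625π.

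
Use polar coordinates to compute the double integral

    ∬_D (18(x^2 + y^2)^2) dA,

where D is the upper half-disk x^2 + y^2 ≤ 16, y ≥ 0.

The region D is 0 ≤ r ≤ 4, 0 ≤ θ ≤ π in polar coordinates, where x = r cos(θ), y = r sin(θ), and dA = r dr dθ.

Under the substitution, the integrand becomes 18r^4, so

    ∬_D (18(x^2 + y^2)^2) dA = ∫_{0}^{π} ∫_{0}^{4} (18r^4) · r dr dθ.

Inner integral (in r): ∫_{0}^{4} (18r^4) · r dr = 12288.

Outer integral (in θ): ∫_{0}^{π} (12288) dθ = 12288π.

Therefore ∬_D (18(x^2 + y^2)^2) dA = 12288π.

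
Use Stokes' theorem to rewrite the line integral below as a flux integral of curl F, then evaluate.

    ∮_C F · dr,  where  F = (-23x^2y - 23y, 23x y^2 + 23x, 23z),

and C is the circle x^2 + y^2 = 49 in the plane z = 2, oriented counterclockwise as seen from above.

Let S be the flat disk x^2 + y^2 ≤ 49 in the plane z = 2, with upward unit normal n̂ = ẑ. By Stokes' theorem,

    ∮_C F · dr = ∬_S (∇ × F) · n̂ dS = ∬_D (curl F)_z dA,

where D is the disk x^2 + y^2 ≤ 49.

Compute the curl of F = (-23x^2y - 23y, 23x y^2 + 23x, 23z):
    (∇ × F)_x = ∂F_z/∂y - ∂F_y/∂z = 0,
    (∇ × F)_y = ∂F_x/∂z - ∂F_z/∂x = 0,
    (∇ × F)_z = ∂F_y/∂x - ∂F_x/∂y = 23x^2 + 23y^2 + 46.

On z = 2, (curl F)_z = 23x^2 + 23y^2 + 46.

Convert to polar (x = r cos θ, y = r sin θ, dA = r dr dθ); the integrand becomes 23r^2 + 46, so

    ∬_D (curl F)_z dA = ∫_0^{2π} ∫_0^{7} (23r^2 + 46) · r dr dθ.

Inner (r from 0 to 7): 59731/4.
Outer (θ from 0 to 2π): 59731π/2.

Therefore ∮_C F · dr = 59731π/2.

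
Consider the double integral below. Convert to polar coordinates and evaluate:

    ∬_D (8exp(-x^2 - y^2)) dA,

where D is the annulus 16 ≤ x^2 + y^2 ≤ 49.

The region D is 4 ≤ r ≤ 7, 0 ≤ θ ≤ 2π in polar coordinates, where x = r cos(θ), y = r sin(θ), and dA = r dr dθ.

Under the substitution, the integrand becomes 8exp(-r^2), so

    ∬_D (8exp(-x^2 - y^2)) dA = ∫_{0}^{2π} ∫_{4}^{7} (8exp(-r^2)) · r dr dθ.

Inner integral (in r): ∫_{4}^{7} (8exp(-r^2)) · r dr = -(4 - 4exp(33))exp(-49).

Outer integral (in θ): ∫_{0}^{2π} (-(4 - 4exp(33))exp(-49)) dθ = -8π (1 - exp(33))exp(-49).

Therefore ∬_D (8exp(-x^2 - y^2)) dA = -8π (1 - exp(33))exp(-49).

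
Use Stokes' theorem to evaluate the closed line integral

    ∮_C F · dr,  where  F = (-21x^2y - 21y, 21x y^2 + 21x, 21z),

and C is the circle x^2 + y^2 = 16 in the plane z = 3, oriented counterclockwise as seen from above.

Let S be the flat disk x^2 + y^2 ≤ 16 in the plane z = 3, with upward unit normal n̂ = ẑ. By Stokes' theorem,

    ∮_C F · dr = ∬_S (∇ × F) · n̂ dS = ∬_D (curl F)_z dA,

where D is the disk x^2 + y^2 ≤ 16.

Compute the curl of F = (-21x^2y - 21y, 21x y^2 + 21x, 21z):
    (∇ × F)_x = ∂F_z/∂y - ∂F_y/∂z = 0,
    (∇ × F)_y = ∂F_x/∂z - ∂F_z/∂x = 0,
    (∇ × F)_z = ∂F_y/∂x - ∂F_x/∂y = 21x^2 + 21y^2 + 42.

On z = 3, (curl F)_z = 21x^2 + 21y^2 + 42.

Convert to polar (x = r cos θ, y = r sin θ, dA = r dr dθ); the integrand becomes 21r^2 + 42, so

    ∬_D (curl F)_z dA = ∫_0^{2π} ∫_0^{4} (21r^2 + 42) · r dr dθ.

Inner (r from 0 to 4): 1680.
Outer (θ from 0 to 2π): 3360π.

Therefore ∮_C F · dr = 3360π.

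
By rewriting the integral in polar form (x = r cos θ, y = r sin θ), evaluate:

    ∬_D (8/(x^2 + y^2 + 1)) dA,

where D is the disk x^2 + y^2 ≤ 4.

The region D is 0 ≤ r ≤ 2, 0 ≤ θ ≤ 2π in polar coordinates, where x = r cos(θ), y = r sin(θ), and dA = r dr dθ.

Under the substitution, the integrand becomes 8/(r^2 + 1), so

    ∬_D (8/(x^2 + y^2 + 1)) dA = ∫_{0}^{2π} ∫_{0}^{2} (8/(r^2 + 1)) · r dr dθ.

Inner integral (in r): ∫_{0}^{2} (8/(r^2 + 1)) · r dr = log(625).

Outer integral (in θ): ∫_{0}^{2π} (log(625)) dθ = 8π log(5).

Therefore ∬_D (8/(x^2 + y^2 + 1)) dA = 8π log(5).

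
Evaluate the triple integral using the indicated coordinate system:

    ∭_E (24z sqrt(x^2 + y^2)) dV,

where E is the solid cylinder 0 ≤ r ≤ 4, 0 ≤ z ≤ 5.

In cylindrical coordinates, x = r cos(θ), y = r sin(θ), z = z, and dV = r dr dθ dz.

The integrand becomes 24r z, so

    ∭_E (24z sqrt(x^2 + y^2)) dV = ∫_{0}^{2π} ∫_{0}^{4} ∫_{0}^{5} (24r z) · r dz dr dθ.

Inner (z): 300r^2.
Middle (r from 0 to 4): 6400.
Outer (θ): 12800π.

Therefore the triple integral equals 12800π.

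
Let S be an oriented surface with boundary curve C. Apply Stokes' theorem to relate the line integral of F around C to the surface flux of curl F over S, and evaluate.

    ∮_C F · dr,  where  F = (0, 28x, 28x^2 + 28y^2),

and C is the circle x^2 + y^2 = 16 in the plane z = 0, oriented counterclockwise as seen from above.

Let S be the flat disk x^2 + y^2 ≤ 16 in the plane z = 0, with upward unit normal n̂ = ẑ. By Stokes' theorem,

    ∮_C F · dr = ∬_S (∇ × F) · n̂ dS = ∬_D (curl F)_z dA,

where D is the disk x^2 + y^2 ≤ 16.

Compute the curl of F = (0, 28x, 28x^2 + 28y^2):
    (∇ × F)_x = ∂F_z/∂y - ∂F_y/∂z = 56y,
    (∇ × F)_y = ∂F_x/∂z - ∂F_z/∂x = -56x,
    (∇ × F)_z = ∂F_y/∂x - ∂F_x/∂y = 28.

On z = 0, (curl F)_z = 28.

Convert to polar (x = r cos θ, y = r sin θ, dA = r dr dθ); the integrand becomes 28, so

    ∬_D (curl F)_z dA = ∫_0^{2π} ∫_0^{4} (28) · r dr dθ.

Inner (r from 0 to 4): 224.
Outer (θ from 0 to 2π): 448π.

Therefore ∮_C F · dr = 448π.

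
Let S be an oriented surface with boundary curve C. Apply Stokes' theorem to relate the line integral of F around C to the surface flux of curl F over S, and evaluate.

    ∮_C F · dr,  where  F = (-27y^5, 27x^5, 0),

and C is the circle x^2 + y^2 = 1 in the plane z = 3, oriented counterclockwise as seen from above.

Let S be the flat disk x^2 + y^2 ≤ 1 in the plane z = 3, with upward unit normal n̂ = ẑ. By Stokes' theorem,

    ∮_C F · dr = ∬_S (∇ × F) · n̂ dS = ∬_D (curl F)_z dA,

where D is the disk x^2 + y^2 ≤ 1.

Compute the curl of F = (-27y^5, 27x^5, 0):
    (∇ × F)_x = ∂F_z/∂y - ∂F_y/∂z = 0,
    (∇ × F)_y = ∂F_x/∂z - ∂F_z/∂x = 0,
    (∇ × F)_z = ∂F_y/∂x - ∂F_x/∂y = 135x^4 + 135y^4.

On z = 3, (curl F)_z = 135x^4 + 135y^4.

Convert to polar (x = r cos θ, y = r sin θ, dA = r dr dθ); the integrand becomes 135r^4(sin(θ)^4 + cos(θ)^4), so

    ∬_D (curl F)_z dA = ∫_0^{2π} ∫_0^{1} (135r^4(sin(θ)^4 + cos(θ)^4)) · r dr dθ.

Inner (r from 0 to 1): 45sin(θ)^4/2 + 45cos(θ)^4/2.
Outer (θ from 0 to 2π): 135π/4.

Therefore ∮_C F · dr = 135π/4.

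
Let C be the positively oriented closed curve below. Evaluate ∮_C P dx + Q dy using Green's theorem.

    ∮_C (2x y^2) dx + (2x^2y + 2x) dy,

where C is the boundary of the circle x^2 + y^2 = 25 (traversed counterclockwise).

Green's theorem converts the closed line integral into a double integral over the enclosed region D:

    ∮_C P dx + Q dy = ∬_D (∂Q/∂x - ∂P/∂y) dA.

Here P = 2x y^2, Q = 2x^2y + 2x, so

    ∂Q/∂x = 4x y + 2,    ∂P/∂y = 4x y,
    ∂Q/∂x - ∂P/∂y = 2.

D is the region x^2 + y^2 ≤ 25. Evaluating the double integral:

In polar coordinates (x = r cos θ, y = r sin θ, dA = r dr dθ) the integrand becomes 2, so

    ∬_D (2) dA = ∫_0^{2π} ∫_0^{5} (2) · r dr dθ.

Inner (r from 0 to 5): 25.
Outer (θ from 0 to 2π): 50π.

Therefore ∮_C P dx + Q dy = 50π.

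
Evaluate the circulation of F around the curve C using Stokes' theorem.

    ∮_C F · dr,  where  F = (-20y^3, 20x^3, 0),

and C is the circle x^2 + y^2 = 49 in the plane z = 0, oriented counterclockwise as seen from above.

Let S be the flat disk x^2 + y^2 ≤ 49 in the plane z = 0, with upward unit normal n̂ = ẑ. By Stokes' theorem,

    ∮_C F · dr = ∬_S (∇ × F) · n̂ dS = ∬_D (curl F)_z dA,

where D is the disk x^2 + y^2 ≤ 49.

Compute the curl of F = (-20y^3, 20x^3, 0):
    (∇ × F)_x = ∂F_z/∂y - ∂F_y/∂z = 0,
    (∇ × F)_y = ∂F_x/∂z - ∂F_z/∂x = 0,
    (∇ × F)_z = ∂F_y/∂x - ∂F_x/∂y = 60x^2 + 60y^2.

On z = 0, (curl F)_z = 60x^2 + 60y^2.

Convert to polar (x = r cos θ, y = r sin θ, dA = r dr dθ); the integrand becomes 60r^2, so

    ∬_D (curl F)_z dA = ∫_0^{2π} ∫_0^{7} (60r^2) · r dr dθ.

Inner (r from 0 to 7): 36015.
Outer (θ from 0 to 2π): 72030π.

Therefore ∮_C F · dr = 72030π.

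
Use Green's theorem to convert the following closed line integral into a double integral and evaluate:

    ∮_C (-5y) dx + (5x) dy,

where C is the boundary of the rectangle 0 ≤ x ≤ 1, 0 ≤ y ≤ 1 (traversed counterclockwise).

Green's theorem converts the closed line integral into a double integral over the enclosed region D:

    ∮_C P dx + Q dy = ∬_D (∂Q/∂x - ∂P/∂y) dA.

Here P = -5y, Q = 5x, so

    ∂Q/∂x = 5,    ∂P/∂y = -5,
    ∂Q/∂x - ∂P/∂y = 10.

D is the region 0 ≤ x ≤ 1, 0 ≤ y ≤ 1. Evaluating the double integral:

    ∬_D (10) dA = ∫_0^{1} ∫_0^{1} (10) dy dx.

Inner (y from 0 to 1): 10.
Outer (x from 0 to 1): 10.

Therefore ∮_C P dx + Q dy = 10.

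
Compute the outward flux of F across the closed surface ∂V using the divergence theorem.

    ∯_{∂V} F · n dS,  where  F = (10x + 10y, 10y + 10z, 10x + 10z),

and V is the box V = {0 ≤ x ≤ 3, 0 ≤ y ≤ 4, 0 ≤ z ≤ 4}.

By the divergence theorem,

    ∯_{∂V} F · n dS = ∭_V (∇ · F) dV.

Compute the divergence:
    ∇ · F = ∂F_x/∂x + ∂F_y/∂y + ∂F_z/∂z = 10 + 10 + 10 = 30.

V is a rectangular box, so dV = dx dy dz with 0 ≤ x ≤ 3, 0 ≤ y ≤ 4, 0 ≤ z ≤ 4.

Integrate (30) over V as an iterated integral:

    ∭_V (∇·F) dV = ∫_0^{3} ∫_0^{4} ∫_0^{4} (30) dz dy dx.

Inner (z from 0 to 4): 120.
Middle (y from 0 to 4): 480.
Outer (x from 0 to 3): 1440.

Therefore ∯_{∂V} F · n dS = 1440.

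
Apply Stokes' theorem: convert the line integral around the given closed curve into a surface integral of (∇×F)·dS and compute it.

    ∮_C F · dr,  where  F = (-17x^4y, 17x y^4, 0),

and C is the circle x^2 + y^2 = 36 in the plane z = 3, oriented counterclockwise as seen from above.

Let S be the flat disk x^2 + y^2 ≤ 36 in the plane z = 3, with upward unit normal n̂ = ẑ. By Stokes' theorem,

    ∮_C F · dr = ∬_S (∇ × F) · n̂ dS = ∬_D (curl F)_z dA,

where D is the disk x^2 + y^2 ≤ 36.

Compute the curl of F = (-17x^4y, 17x y^4, 0):
    (∇ × F)_x = ∂F_z/∂y - ∂F_y/∂z = 0,
    (∇ × F)_y = ∂F_x/∂z - ∂F_z/∂x = 0,
    (∇ × F)_z = ∂F_y/∂x - ∂F_x/∂y = 17x^4 + 17y^4.

On z = 3, (curl F)_z = 17x^4 + 17y^4.

Convert to polar (x = r cos θ, y = r sin θ, dA = r dr dθ); the integrand becomes 17r^4(sin(θ)^4 + cos(θ)^4), so

    ∬_D (curl F)_z dA = ∫_0^{2π} ∫_0^{6} (17r^4(sin(θ)^4 + cos(θ)^4)) · r dr dθ.

Inner (r from 0 to 6): 132192sin(θ)^4 + 132192cos(θ)^4.
Outer (θ from 0 to 2π): 198288π.

Therefore ∮_C F · dr = 198288π.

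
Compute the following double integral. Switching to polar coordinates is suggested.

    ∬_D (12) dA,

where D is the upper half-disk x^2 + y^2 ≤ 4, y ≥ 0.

The region D is 0 ≤ r ≤ 2, 0 ≤ θ ≤ π in polar coordinates, where x = r cos(θ), y = r sin(θ), and dA = r dr dθ.

Under the substitution, the integrand becomes 12, so

    ∬_D (12) dA = ∫_{0}^{π} ∫_{0}^{2} (12) · r dr dθ.

Inner integral (in r): ∫_{0}^{2} (12) · r dr = 24.

Outer integral (in θ): ∫_{0}^{π} (24) dθ = 24π.

Therefore ∬_D (12) dA = 24π.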